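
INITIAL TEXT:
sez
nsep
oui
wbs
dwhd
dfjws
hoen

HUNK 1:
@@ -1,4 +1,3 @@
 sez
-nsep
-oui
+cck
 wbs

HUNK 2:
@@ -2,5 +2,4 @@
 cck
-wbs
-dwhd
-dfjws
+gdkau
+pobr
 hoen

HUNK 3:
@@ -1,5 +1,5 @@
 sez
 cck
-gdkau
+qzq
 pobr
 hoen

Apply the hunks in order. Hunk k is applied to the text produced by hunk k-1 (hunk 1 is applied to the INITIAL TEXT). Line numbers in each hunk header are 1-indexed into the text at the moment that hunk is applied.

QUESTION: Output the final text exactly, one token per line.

Answer: sez
cck
qzq
pobr
hoen

Derivation:
Hunk 1: at line 1 remove [nsep,oui] add [cck] -> 6 lines: sez cck wbs dwhd dfjws hoen
Hunk 2: at line 2 remove [wbs,dwhd,dfjws] add [gdkau,pobr] -> 5 lines: sez cck gdkau pobr hoen
Hunk 3: at line 1 remove [gdkau] add [qzq] -> 5 lines: sez cck qzq pobr hoen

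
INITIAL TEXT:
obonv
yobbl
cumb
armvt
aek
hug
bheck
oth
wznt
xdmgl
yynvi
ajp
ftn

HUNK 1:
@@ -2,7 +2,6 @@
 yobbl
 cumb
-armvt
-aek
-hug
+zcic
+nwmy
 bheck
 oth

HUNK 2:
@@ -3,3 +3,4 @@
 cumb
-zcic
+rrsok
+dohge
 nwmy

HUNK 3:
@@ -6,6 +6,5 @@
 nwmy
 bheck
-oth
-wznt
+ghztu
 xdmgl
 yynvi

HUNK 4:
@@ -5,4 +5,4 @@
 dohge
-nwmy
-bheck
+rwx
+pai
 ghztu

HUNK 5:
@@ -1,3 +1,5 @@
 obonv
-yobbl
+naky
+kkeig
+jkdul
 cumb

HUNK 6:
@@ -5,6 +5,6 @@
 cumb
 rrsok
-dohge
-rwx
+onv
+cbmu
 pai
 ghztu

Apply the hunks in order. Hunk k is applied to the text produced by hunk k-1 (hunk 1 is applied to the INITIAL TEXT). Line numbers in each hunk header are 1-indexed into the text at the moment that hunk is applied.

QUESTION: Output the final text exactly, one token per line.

Answer: obonv
naky
kkeig
jkdul
cumb
rrsok
onv
cbmu
pai
ghztu
xdmgl
yynvi
ajp
ftn

Derivation:
Hunk 1: at line 2 remove [armvt,aek,hug] add [zcic,nwmy] -> 12 lines: obonv yobbl cumb zcic nwmy bheck oth wznt xdmgl yynvi ajp ftn
Hunk 2: at line 3 remove [zcic] add [rrsok,dohge] -> 13 lines: obonv yobbl cumb rrsok dohge nwmy bheck oth wznt xdmgl yynvi ajp ftn
Hunk 3: at line 6 remove [oth,wznt] add [ghztu] -> 12 lines: obonv yobbl cumb rrsok dohge nwmy bheck ghztu xdmgl yynvi ajp ftn
Hunk 4: at line 5 remove [nwmy,bheck] add [rwx,pai] -> 12 lines: obonv yobbl cumb rrsok dohge rwx pai ghztu xdmgl yynvi ajp ftn
Hunk 5: at line 1 remove [yobbl] add [naky,kkeig,jkdul] -> 14 lines: obonv naky kkeig jkdul cumb rrsok dohge rwx pai ghztu xdmgl yynvi ajp ftn
Hunk 6: at line 5 remove [dohge,rwx] add [onv,cbmu] -> 14 lines: obonv naky kkeig jkdul cumb rrsok onv cbmu pai ghztu xdmgl yynvi ajp ftn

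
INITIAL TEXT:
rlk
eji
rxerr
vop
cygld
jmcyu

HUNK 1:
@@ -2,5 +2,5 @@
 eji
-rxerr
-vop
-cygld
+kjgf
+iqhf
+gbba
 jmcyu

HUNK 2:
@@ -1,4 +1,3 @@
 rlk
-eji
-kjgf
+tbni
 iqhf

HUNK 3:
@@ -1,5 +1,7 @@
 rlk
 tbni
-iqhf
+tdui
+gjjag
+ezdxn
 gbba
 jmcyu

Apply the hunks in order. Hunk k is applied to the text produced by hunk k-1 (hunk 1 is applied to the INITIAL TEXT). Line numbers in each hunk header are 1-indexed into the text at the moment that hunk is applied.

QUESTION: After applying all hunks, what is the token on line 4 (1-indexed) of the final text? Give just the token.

Hunk 1: at line 2 remove [rxerr,vop,cygld] add [kjgf,iqhf,gbba] -> 6 lines: rlk eji kjgf iqhf gbba jmcyu
Hunk 2: at line 1 remove [eji,kjgf] add [tbni] -> 5 lines: rlk tbni iqhf gbba jmcyu
Hunk 3: at line 1 remove [iqhf] add [tdui,gjjag,ezdxn] -> 7 lines: rlk tbni tdui gjjag ezdxn gbba jmcyu
Final line 4: gjjag

Answer: gjjag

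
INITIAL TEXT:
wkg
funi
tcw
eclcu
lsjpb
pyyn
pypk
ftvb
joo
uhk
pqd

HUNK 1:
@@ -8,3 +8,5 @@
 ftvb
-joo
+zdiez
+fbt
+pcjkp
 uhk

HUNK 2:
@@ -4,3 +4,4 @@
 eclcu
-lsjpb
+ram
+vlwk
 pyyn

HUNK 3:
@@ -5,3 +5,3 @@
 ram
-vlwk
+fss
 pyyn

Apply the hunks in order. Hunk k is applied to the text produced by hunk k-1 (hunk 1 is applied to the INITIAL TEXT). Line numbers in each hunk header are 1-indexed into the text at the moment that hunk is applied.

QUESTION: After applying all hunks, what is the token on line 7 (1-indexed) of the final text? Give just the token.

Hunk 1: at line 8 remove [joo] add [zdiez,fbt,pcjkp] -> 13 lines: wkg funi tcw eclcu lsjpb pyyn pypk ftvb zdiez fbt pcjkp uhk pqd
Hunk 2: at line 4 remove [lsjpb] add [ram,vlwk] -> 14 lines: wkg funi tcw eclcu ram vlwk pyyn pypk ftvb zdiez fbt pcjkp uhk pqd
Hunk 3: at line 5 remove [vlwk] add [fss] -> 14 lines: wkg funi tcw eclcu ram fss pyyn pypk ftvb zdiez fbt pcjkp uhk pqd
Final line 7: pyyn

Answer: pyyn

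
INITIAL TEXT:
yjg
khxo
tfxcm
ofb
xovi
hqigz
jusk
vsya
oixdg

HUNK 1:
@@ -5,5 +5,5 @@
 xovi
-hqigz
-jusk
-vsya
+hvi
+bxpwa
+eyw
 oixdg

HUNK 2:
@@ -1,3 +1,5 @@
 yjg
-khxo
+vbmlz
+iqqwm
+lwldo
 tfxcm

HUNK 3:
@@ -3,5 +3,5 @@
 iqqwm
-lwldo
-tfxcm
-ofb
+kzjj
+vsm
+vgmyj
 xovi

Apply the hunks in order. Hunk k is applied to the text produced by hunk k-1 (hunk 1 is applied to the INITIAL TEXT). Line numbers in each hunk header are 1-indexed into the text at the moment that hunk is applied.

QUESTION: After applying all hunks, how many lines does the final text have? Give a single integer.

Answer: 11

Derivation:
Hunk 1: at line 5 remove [hqigz,jusk,vsya] add [hvi,bxpwa,eyw] -> 9 lines: yjg khxo tfxcm ofb xovi hvi bxpwa eyw oixdg
Hunk 2: at line 1 remove [khxo] add [vbmlz,iqqwm,lwldo] -> 11 lines: yjg vbmlz iqqwm lwldo tfxcm ofb xovi hvi bxpwa eyw oixdg
Hunk 3: at line 3 remove [lwldo,tfxcm,ofb] add [kzjj,vsm,vgmyj] -> 11 lines: yjg vbmlz iqqwm kzjj vsm vgmyj xovi hvi bxpwa eyw oixdg
Final line count: 11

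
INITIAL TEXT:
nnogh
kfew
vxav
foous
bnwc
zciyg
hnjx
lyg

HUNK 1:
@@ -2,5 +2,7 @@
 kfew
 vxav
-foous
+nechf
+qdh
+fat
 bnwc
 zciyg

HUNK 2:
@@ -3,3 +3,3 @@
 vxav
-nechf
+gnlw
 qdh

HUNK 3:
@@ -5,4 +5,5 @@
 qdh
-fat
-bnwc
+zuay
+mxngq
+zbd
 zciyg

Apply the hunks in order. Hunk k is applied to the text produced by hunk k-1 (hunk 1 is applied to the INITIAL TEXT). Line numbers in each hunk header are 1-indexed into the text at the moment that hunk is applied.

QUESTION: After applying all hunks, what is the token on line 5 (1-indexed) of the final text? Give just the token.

Hunk 1: at line 2 remove [foous] add [nechf,qdh,fat] -> 10 lines: nnogh kfew vxav nechf qdh fat bnwc zciyg hnjx lyg
Hunk 2: at line 3 remove [nechf] add [gnlw] -> 10 lines: nnogh kfew vxav gnlw qdh fat bnwc zciyg hnjx lyg
Hunk 3: at line 5 remove [fat,bnwc] add [zuay,mxngq,zbd] -> 11 lines: nnogh kfew vxav gnlw qdh zuay mxngq zbd zciyg hnjx lyg
Final line 5: qdh

Answer: qdh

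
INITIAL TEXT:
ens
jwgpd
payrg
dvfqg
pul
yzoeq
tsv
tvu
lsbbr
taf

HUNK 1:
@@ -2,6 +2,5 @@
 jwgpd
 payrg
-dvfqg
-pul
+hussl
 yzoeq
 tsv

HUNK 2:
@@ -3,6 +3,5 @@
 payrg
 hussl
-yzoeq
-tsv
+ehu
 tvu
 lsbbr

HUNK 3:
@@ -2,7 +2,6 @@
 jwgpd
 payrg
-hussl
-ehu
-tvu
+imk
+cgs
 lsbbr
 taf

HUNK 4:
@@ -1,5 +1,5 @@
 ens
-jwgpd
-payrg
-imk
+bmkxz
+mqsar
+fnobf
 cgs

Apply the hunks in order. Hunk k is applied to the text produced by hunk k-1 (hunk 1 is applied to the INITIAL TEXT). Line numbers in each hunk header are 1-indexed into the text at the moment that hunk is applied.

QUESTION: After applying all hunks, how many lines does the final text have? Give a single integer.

Hunk 1: at line 2 remove [dvfqg,pul] add [hussl] -> 9 lines: ens jwgpd payrg hussl yzoeq tsv tvu lsbbr taf
Hunk 2: at line 3 remove [yzoeq,tsv] add [ehu] -> 8 lines: ens jwgpd payrg hussl ehu tvu lsbbr taf
Hunk 3: at line 2 remove [hussl,ehu,tvu] add [imk,cgs] -> 7 lines: ens jwgpd payrg imk cgs lsbbr taf
Hunk 4: at line 1 remove [jwgpd,payrg,imk] add [bmkxz,mqsar,fnobf] -> 7 lines: ens bmkxz mqsar fnobf cgs lsbbr taf
Final line count: 7

Answer: 7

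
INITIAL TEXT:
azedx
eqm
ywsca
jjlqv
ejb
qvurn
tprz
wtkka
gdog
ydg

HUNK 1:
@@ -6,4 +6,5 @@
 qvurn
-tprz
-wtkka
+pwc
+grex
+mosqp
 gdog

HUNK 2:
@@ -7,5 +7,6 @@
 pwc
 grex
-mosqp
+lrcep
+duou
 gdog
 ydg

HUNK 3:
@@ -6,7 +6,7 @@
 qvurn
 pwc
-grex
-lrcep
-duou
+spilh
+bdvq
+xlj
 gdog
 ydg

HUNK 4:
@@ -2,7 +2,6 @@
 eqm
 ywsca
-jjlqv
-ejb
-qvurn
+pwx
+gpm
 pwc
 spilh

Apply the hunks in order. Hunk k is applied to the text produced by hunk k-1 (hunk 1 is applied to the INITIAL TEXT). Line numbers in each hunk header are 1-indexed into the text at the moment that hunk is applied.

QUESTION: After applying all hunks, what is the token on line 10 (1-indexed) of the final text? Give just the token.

Hunk 1: at line 6 remove [tprz,wtkka] add [pwc,grex,mosqp] -> 11 lines: azedx eqm ywsca jjlqv ejb qvurn pwc grex mosqp gdog ydg
Hunk 2: at line 7 remove [mosqp] add [lrcep,duou] -> 12 lines: azedx eqm ywsca jjlqv ejb qvurn pwc grex lrcep duou gdog ydg
Hunk 3: at line 6 remove [grex,lrcep,duou] add [spilh,bdvq,xlj] -> 12 lines: azedx eqm ywsca jjlqv ejb qvurn pwc spilh bdvq xlj gdog ydg
Hunk 4: at line 2 remove [jjlqv,ejb,qvurn] add [pwx,gpm] -> 11 lines: azedx eqm ywsca pwx gpm pwc spilh bdvq xlj gdog ydg
Final line 10: gdog

Answer: gdog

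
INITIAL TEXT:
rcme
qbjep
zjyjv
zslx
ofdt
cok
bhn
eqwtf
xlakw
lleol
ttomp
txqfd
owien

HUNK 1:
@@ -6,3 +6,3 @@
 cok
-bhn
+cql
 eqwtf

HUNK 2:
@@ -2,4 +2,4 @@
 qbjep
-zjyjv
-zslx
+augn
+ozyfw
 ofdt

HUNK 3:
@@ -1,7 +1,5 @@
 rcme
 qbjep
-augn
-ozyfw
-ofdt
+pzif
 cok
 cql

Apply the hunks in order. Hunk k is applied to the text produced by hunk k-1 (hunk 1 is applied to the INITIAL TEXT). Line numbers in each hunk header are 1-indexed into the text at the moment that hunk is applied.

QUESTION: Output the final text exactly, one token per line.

Answer: rcme
qbjep
pzif
cok
cql
eqwtf
xlakw
lleol
ttomp
txqfd
owien

Derivation:
Hunk 1: at line 6 remove [bhn] add [cql] -> 13 lines: rcme qbjep zjyjv zslx ofdt cok cql eqwtf xlakw lleol ttomp txqfd owien
Hunk 2: at line 2 remove [zjyjv,zslx] add [augn,ozyfw] -> 13 lines: rcme qbjep augn ozyfw ofdt cok cql eqwtf xlakw lleol ttomp txqfd owien
Hunk 3: at line 1 remove [augn,ozyfw,ofdt] add [pzif] -> 11 lines: rcme qbjep pzif cok cql eqwtf xlakw lleol ttomp txqfd owien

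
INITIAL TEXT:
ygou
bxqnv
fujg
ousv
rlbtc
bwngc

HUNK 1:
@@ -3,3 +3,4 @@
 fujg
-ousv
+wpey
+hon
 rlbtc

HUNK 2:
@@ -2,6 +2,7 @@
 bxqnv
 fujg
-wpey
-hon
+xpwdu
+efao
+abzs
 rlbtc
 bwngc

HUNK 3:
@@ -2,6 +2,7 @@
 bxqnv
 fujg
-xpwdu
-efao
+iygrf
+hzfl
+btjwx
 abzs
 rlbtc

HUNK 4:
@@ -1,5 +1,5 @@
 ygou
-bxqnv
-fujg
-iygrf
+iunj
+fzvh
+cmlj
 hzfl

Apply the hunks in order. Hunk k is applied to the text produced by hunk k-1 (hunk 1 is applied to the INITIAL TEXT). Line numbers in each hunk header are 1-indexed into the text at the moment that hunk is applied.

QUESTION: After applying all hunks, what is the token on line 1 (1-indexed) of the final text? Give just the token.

Answer: ygou

Derivation:
Hunk 1: at line 3 remove [ousv] add [wpey,hon] -> 7 lines: ygou bxqnv fujg wpey hon rlbtc bwngc
Hunk 2: at line 2 remove [wpey,hon] add [xpwdu,efao,abzs] -> 8 lines: ygou bxqnv fujg xpwdu efao abzs rlbtc bwngc
Hunk 3: at line 2 remove [xpwdu,efao] add [iygrf,hzfl,btjwx] -> 9 lines: ygou bxqnv fujg iygrf hzfl btjwx abzs rlbtc bwngc
Hunk 4: at line 1 remove [bxqnv,fujg,iygrf] add [iunj,fzvh,cmlj] -> 9 lines: ygou iunj fzvh cmlj hzfl btjwx abzs rlbtc bwngc
Final line 1: ygou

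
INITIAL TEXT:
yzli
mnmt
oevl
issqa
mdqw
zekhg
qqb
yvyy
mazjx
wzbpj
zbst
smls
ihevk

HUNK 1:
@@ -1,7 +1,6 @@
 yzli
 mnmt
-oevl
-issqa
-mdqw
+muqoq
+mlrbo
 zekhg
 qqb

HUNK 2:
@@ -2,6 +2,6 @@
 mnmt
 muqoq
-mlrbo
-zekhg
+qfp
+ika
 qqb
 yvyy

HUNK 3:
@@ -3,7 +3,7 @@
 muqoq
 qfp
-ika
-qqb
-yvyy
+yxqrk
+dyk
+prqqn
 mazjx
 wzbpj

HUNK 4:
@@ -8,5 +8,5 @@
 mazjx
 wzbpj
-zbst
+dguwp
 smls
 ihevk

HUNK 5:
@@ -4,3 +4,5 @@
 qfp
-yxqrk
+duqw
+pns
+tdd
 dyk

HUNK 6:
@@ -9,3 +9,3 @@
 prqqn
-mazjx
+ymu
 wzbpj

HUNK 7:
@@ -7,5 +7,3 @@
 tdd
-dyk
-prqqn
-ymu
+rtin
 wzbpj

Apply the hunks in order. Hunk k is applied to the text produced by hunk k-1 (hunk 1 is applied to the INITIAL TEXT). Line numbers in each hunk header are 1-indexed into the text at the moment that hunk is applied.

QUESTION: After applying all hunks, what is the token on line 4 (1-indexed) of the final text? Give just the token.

Hunk 1: at line 1 remove [oevl,issqa,mdqw] add [muqoq,mlrbo] -> 12 lines: yzli mnmt muqoq mlrbo zekhg qqb yvyy mazjx wzbpj zbst smls ihevk
Hunk 2: at line 2 remove [mlrbo,zekhg] add [qfp,ika] -> 12 lines: yzli mnmt muqoq qfp ika qqb yvyy mazjx wzbpj zbst smls ihevk
Hunk 3: at line 3 remove [ika,qqb,yvyy] add [yxqrk,dyk,prqqn] -> 12 lines: yzli mnmt muqoq qfp yxqrk dyk prqqn mazjx wzbpj zbst smls ihevk
Hunk 4: at line 8 remove [zbst] add [dguwp] -> 12 lines: yzli mnmt muqoq qfp yxqrk dyk prqqn mazjx wzbpj dguwp smls ihevk
Hunk 5: at line 4 remove [yxqrk] add [duqw,pns,tdd] -> 14 lines: yzli mnmt muqoq qfp duqw pns tdd dyk prqqn mazjx wzbpj dguwp smls ihevk
Hunk 6: at line 9 remove [mazjx] add [ymu] -> 14 lines: yzli mnmt muqoq qfp duqw pns tdd dyk prqqn ymu wzbpj dguwp smls ihevk
Hunk 7: at line 7 remove [dyk,prqqn,ymu] add [rtin] -> 12 lines: yzli mnmt muqoq qfp duqw pns tdd rtin wzbpj dguwp smls ihevk
Final line 4: qfp

Answer: qfp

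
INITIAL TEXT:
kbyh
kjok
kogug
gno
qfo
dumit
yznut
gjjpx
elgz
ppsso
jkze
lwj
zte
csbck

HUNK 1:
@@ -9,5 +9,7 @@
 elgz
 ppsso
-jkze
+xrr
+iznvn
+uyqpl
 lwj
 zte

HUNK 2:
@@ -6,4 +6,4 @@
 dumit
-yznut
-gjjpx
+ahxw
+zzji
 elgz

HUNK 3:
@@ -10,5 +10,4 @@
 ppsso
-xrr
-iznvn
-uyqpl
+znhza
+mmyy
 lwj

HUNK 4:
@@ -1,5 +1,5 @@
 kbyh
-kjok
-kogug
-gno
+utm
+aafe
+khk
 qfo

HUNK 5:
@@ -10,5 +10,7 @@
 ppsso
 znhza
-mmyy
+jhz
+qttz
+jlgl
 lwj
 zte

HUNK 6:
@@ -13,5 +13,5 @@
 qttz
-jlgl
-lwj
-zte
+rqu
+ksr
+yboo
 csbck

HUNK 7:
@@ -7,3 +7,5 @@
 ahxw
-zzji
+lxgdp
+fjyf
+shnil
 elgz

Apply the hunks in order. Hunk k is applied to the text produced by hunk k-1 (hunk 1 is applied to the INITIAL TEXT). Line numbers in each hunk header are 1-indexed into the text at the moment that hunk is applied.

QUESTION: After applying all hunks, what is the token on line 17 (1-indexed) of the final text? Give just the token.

Hunk 1: at line 9 remove [jkze] add [xrr,iznvn,uyqpl] -> 16 lines: kbyh kjok kogug gno qfo dumit yznut gjjpx elgz ppsso xrr iznvn uyqpl lwj zte csbck
Hunk 2: at line 6 remove [yznut,gjjpx] add [ahxw,zzji] -> 16 lines: kbyh kjok kogug gno qfo dumit ahxw zzji elgz ppsso xrr iznvn uyqpl lwj zte csbck
Hunk 3: at line 10 remove [xrr,iznvn,uyqpl] add [znhza,mmyy] -> 15 lines: kbyh kjok kogug gno qfo dumit ahxw zzji elgz ppsso znhza mmyy lwj zte csbck
Hunk 4: at line 1 remove [kjok,kogug,gno] add [utm,aafe,khk] -> 15 lines: kbyh utm aafe khk qfo dumit ahxw zzji elgz ppsso znhza mmyy lwj zte csbck
Hunk 5: at line 10 remove [mmyy] add [jhz,qttz,jlgl] -> 17 lines: kbyh utm aafe khk qfo dumit ahxw zzji elgz ppsso znhza jhz qttz jlgl lwj zte csbck
Hunk 6: at line 13 remove [jlgl,lwj,zte] add [rqu,ksr,yboo] -> 17 lines: kbyh utm aafe khk qfo dumit ahxw zzji elgz ppsso znhza jhz qttz rqu ksr yboo csbck
Hunk 7: at line 7 remove [zzji] add [lxgdp,fjyf,shnil] -> 19 lines: kbyh utm aafe khk qfo dumit ahxw lxgdp fjyf shnil elgz ppsso znhza jhz qttz rqu ksr yboo csbck
Final line 17: ksr

Answer: ksr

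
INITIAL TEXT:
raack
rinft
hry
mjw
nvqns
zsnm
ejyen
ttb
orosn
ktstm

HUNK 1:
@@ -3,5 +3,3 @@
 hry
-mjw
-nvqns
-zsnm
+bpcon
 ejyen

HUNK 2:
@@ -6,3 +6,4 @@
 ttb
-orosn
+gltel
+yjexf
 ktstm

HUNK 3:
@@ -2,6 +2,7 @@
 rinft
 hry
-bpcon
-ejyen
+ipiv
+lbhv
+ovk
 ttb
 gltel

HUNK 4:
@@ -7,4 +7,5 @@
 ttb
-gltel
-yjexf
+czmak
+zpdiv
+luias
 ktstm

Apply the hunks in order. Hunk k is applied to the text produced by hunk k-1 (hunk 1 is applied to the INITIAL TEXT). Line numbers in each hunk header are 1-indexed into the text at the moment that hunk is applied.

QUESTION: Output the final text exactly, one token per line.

Answer: raack
rinft
hry
ipiv
lbhv
ovk
ttb
czmak
zpdiv
luias
ktstm

Derivation:
Hunk 1: at line 3 remove [mjw,nvqns,zsnm] add [bpcon] -> 8 lines: raack rinft hry bpcon ejyen ttb orosn ktstm
Hunk 2: at line 6 remove [orosn] add [gltel,yjexf] -> 9 lines: raack rinft hry bpcon ejyen ttb gltel yjexf ktstm
Hunk 3: at line 2 remove [bpcon,ejyen] add [ipiv,lbhv,ovk] -> 10 lines: raack rinft hry ipiv lbhv ovk ttb gltel yjexf ktstm
Hunk 4: at line 7 remove [gltel,yjexf] add [czmak,zpdiv,luias] -> 11 lines: raack rinft hry ipiv lbhv ovk ttb czmak zpdiv luias ktstm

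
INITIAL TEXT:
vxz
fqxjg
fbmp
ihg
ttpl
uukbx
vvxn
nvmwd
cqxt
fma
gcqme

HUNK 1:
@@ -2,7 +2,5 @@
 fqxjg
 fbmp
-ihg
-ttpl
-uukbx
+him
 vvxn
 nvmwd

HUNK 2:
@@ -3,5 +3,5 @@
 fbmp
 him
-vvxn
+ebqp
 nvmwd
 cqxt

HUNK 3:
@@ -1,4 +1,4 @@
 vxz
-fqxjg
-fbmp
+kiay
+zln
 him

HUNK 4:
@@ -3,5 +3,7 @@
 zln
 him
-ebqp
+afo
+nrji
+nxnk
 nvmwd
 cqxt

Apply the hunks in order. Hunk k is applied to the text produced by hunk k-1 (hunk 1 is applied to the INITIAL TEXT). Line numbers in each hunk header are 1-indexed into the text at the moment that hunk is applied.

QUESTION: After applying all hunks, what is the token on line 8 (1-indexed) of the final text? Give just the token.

Answer: nvmwd

Derivation:
Hunk 1: at line 2 remove [ihg,ttpl,uukbx] add [him] -> 9 lines: vxz fqxjg fbmp him vvxn nvmwd cqxt fma gcqme
Hunk 2: at line 3 remove [vvxn] add [ebqp] -> 9 lines: vxz fqxjg fbmp him ebqp nvmwd cqxt fma gcqme
Hunk 3: at line 1 remove [fqxjg,fbmp] add [kiay,zln] -> 9 lines: vxz kiay zln him ebqp nvmwd cqxt fma gcqme
Hunk 4: at line 3 remove [ebqp] add [afo,nrji,nxnk] -> 11 lines: vxz kiay zln him afo nrji nxnk nvmwd cqxt fma gcqme
Final line 8: nvmwd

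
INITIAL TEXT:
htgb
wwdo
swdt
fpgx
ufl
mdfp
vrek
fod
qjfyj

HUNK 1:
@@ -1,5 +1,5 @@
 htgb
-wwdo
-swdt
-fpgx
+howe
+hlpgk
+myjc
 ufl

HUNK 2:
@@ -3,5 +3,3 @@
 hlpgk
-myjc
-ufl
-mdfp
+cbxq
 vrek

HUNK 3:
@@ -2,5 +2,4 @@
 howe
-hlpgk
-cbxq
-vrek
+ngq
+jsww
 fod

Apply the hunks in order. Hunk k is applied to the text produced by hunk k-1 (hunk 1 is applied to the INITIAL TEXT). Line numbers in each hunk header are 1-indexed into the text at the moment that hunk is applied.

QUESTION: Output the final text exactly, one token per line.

Answer: htgb
howe
ngq
jsww
fod
qjfyj

Derivation:
Hunk 1: at line 1 remove [wwdo,swdt,fpgx] add [howe,hlpgk,myjc] -> 9 lines: htgb howe hlpgk myjc ufl mdfp vrek fod qjfyj
Hunk 2: at line 3 remove [myjc,ufl,mdfp] add [cbxq] -> 7 lines: htgb howe hlpgk cbxq vrek fod qjfyj
Hunk 3: at line 2 remove [hlpgk,cbxq,vrek] add [ngq,jsww] -> 6 lines: htgb howe ngq jsww fod qjfyj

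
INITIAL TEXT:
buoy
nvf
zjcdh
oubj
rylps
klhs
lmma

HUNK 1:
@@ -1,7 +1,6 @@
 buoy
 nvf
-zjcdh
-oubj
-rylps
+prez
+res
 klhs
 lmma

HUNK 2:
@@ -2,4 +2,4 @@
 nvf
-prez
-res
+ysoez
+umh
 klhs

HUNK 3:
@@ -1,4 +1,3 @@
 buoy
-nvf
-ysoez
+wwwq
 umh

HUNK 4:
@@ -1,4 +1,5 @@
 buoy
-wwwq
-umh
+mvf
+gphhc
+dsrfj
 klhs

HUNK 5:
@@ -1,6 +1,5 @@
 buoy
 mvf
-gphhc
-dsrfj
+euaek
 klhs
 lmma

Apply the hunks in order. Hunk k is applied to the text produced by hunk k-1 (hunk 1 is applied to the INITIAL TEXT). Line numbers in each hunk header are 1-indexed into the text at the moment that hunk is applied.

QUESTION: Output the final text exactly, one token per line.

Answer: buoy
mvf
euaek
klhs
lmma

Derivation:
Hunk 1: at line 1 remove [zjcdh,oubj,rylps] add [prez,res] -> 6 lines: buoy nvf prez res klhs lmma
Hunk 2: at line 2 remove [prez,res] add [ysoez,umh] -> 6 lines: buoy nvf ysoez umh klhs lmma
Hunk 3: at line 1 remove [nvf,ysoez] add [wwwq] -> 5 lines: buoy wwwq umh klhs lmma
Hunk 4: at line 1 remove [wwwq,umh] add [mvf,gphhc,dsrfj] -> 6 lines: buoy mvf gphhc dsrfj klhs lmma
Hunk 5: at line 1 remove [gphhc,dsrfj] add [euaek] -> 5 lines: buoy mvf euaek klhs lmma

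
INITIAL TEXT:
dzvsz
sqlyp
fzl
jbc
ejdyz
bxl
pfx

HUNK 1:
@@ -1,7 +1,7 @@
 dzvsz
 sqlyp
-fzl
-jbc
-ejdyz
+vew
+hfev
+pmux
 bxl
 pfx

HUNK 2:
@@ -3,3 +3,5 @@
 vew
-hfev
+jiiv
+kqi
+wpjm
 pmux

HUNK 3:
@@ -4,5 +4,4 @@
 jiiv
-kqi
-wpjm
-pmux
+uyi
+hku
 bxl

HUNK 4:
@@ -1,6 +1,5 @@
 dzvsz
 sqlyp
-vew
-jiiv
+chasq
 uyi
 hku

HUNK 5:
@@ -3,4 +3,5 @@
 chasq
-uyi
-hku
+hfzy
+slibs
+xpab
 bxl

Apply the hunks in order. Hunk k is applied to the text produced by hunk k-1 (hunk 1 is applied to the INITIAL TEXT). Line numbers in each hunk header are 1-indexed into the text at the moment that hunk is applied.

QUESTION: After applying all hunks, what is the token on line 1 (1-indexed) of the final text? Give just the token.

Answer: dzvsz

Derivation:
Hunk 1: at line 1 remove [fzl,jbc,ejdyz] add [vew,hfev,pmux] -> 7 lines: dzvsz sqlyp vew hfev pmux bxl pfx
Hunk 2: at line 3 remove [hfev] add [jiiv,kqi,wpjm] -> 9 lines: dzvsz sqlyp vew jiiv kqi wpjm pmux bxl pfx
Hunk 3: at line 4 remove [kqi,wpjm,pmux] add [uyi,hku] -> 8 lines: dzvsz sqlyp vew jiiv uyi hku bxl pfx
Hunk 4: at line 1 remove [vew,jiiv] add [chasq] -> 7 lines: dzvsz sqlyp chasq uyi hku bxl pfx
Hunk 5: at line 3 remove [uyi,hku] add [hfzy,slibs,xpab] -> 8 lines: dzvsz sqlyp chasq hfzy slibs xpab bxl pfx
Final line 1: dzvsz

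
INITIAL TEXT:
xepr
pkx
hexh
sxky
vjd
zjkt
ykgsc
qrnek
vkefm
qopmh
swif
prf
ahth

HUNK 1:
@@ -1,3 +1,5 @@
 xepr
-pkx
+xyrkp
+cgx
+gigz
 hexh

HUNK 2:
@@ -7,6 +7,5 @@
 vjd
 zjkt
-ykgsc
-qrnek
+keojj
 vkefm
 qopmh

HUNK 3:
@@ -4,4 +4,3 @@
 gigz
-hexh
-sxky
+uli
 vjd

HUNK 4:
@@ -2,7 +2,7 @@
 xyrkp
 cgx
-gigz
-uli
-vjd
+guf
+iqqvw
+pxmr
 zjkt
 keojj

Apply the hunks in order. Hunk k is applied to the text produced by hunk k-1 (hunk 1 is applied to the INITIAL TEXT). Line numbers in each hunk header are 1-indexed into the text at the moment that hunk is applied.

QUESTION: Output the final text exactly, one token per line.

Hunk 1: at line 1 remove [pkx] add [xyrkp,cgx,gigz] -> 15 lines: xepr xyrkp cgx gigz hexh sxky vjd zjkt ykgsc qrnek vkefm qopmh swif prf ahth
Hunk 2: at line 7 remove [ykgsc,qrnek] add [keojj] -> 14 lines: xepr xyrkp cgx gigz hexh sxky vjd zjkt keojj vkefm qopmh swif prf ahth
Hunk 3: at line 4 remove [hexh,sxky] add [uli] -> 13 lines: xepr xyrkp cgx gigz uli vjd zjkt keojj vkefm qopmh swif prf ahth
Hunk 4: at line 2 remove [gigz,uli,vjd] add [guf,iqqvw,pxmr] -> 13 lines: xepr xyrkp cgx guf iqqvw pxmr zjkt keojj vkefm qopmh swif prf ahth

Answer: xepr
xyrkp
cgx
guf
iqqvw
pxmr
zjkt
keojj
vkefm
qopmh
swif
prf
ahth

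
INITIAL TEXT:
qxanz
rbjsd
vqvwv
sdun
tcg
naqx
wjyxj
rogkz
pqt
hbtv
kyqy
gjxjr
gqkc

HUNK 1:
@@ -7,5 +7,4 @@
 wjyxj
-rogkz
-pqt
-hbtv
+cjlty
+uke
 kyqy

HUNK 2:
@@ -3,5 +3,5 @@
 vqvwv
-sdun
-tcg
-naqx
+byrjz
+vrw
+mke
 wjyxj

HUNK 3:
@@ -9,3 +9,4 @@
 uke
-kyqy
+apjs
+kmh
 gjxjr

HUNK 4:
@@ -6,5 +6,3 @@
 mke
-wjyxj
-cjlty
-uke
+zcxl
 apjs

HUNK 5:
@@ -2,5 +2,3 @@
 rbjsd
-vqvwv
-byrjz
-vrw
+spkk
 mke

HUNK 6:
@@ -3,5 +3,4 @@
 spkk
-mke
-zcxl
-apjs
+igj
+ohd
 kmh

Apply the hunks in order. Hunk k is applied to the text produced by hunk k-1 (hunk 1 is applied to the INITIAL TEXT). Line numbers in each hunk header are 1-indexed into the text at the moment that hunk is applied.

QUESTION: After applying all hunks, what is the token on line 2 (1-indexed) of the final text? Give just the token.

Answer: rbjsd

Derivation:
Hunk 1: at line 7 remove [rogkz,pqt,hbtv] add [cjlty,uke] -> 12 lines: qxanz rbjsd vqvwv sdun tcg naqx wjyxj cjlty uke kyqy gjxjr gqkc
Hunk 2: at line 3 remove [sdun,tcg,naqx] add [byrjz,vrw,mke] -> 12 lines: qxanz rbjsd vqvwv byrjz vrw mke wjyxj cjlty uke kyqy gjxjr gqkc
Hunk 3: at line 9 remove [kyqy] add [apjs,kmh] -> 13 lines: qxanz rbjsd vqvwv byrjz vrw mke wjyxj cjlty uke apjs kmh gjxjr gqkc
Hunk 4: at line 6 remove [wjyxj,cjlty,uke] add [zcxl] -> 11 lines: qxanz rbjsd vqvwv byrjz vrw mke zcxl apjs kmh gjxjr gqkc
Hunk 5: at line 2 remove [vqvwv,byrjz,vrw] add [spkk] -> 9 lines: qxanz rbjsd spkk mke zcxl apjs kmh gjxjr gqkc
Hunk 6: at line 3 remove [mke,zcxl,apjs] add [igj,ohd] -> 8 lines: qxanz rbjsd spkk igj ohd kmh gjxjr gqkc
Final line 2: rbjsd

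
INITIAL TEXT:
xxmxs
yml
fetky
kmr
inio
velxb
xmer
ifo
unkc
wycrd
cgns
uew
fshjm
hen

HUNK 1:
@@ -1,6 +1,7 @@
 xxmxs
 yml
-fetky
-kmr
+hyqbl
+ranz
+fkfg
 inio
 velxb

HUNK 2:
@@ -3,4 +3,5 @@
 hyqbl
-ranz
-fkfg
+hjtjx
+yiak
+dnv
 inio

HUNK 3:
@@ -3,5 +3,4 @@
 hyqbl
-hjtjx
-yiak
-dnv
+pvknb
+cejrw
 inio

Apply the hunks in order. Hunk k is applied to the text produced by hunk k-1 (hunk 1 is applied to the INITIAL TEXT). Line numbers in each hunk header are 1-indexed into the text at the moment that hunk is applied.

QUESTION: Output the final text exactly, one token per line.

Hunk 1: at line 1 remove [fetky,kmr] add [hyqbl,ranz,fkfg] -> 15 lines: xxmxs yml hyqbl ranz fkfg inio velxb xmer ifo unkc wycrd cgns uew fshjm hen
Hunk 2: at line 3 remove [ranz,fkfg] add [hjtjx,yiak,dnv] -> 16 lines: xxmxs yml hyqbl hjtjx yiak dnv inio velxb xmer ifo unkc wycrd cgns uew fshjm hen
Hunk 3: at line 3 remove [hjtjx,yiak,dnv] add [pvknb,cejrw] -> 15 lines: xxmxs yml hyqbl pvknb cejrw inio velxb xmer ifo unkc wycrd cgns uew fshjm hen

Answer: xxmxs
yml
hyqbl
pvknb
cejrw
inio
velxb
xmer
ifo
unkc
wycrd
cgns
uew
fshjm
hen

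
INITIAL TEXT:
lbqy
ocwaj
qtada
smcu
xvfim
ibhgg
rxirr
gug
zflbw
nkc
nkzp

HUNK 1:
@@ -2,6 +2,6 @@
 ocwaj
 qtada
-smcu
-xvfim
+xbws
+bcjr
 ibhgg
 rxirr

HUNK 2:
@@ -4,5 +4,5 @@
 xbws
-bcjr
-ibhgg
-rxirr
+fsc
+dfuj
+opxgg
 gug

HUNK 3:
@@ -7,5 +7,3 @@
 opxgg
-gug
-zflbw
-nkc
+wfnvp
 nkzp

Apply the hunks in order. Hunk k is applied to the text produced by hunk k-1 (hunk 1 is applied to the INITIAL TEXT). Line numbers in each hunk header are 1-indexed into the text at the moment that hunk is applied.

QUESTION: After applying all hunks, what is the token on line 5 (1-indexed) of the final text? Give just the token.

Answer: fsc

Derivation:
Hunk 1: at line 2 remove [smcu,xvfim] add [xbws,bcjr] -> 11 lines: lbqy ocwaj qtada xbws bcjr ibhgg rxirr gug zflbw nkc nkzp
Hunk 2: at line 4 remove [bcjr,ibhgg,rxirr] add [fsc,dfuj,opxgg] -> 11 lines: lbqy ocwaj qtada xbws fsc dfuj opxgg gug zflbw nkc nkzp
Hunk 3: at line 7 remove [gug,zflbw,nkc] add [wfnvp] -> 9 lines: lbqy ocwaj qtada xbws fsc dfuj opxgg wfnvp nkzp
Final line 5: fsc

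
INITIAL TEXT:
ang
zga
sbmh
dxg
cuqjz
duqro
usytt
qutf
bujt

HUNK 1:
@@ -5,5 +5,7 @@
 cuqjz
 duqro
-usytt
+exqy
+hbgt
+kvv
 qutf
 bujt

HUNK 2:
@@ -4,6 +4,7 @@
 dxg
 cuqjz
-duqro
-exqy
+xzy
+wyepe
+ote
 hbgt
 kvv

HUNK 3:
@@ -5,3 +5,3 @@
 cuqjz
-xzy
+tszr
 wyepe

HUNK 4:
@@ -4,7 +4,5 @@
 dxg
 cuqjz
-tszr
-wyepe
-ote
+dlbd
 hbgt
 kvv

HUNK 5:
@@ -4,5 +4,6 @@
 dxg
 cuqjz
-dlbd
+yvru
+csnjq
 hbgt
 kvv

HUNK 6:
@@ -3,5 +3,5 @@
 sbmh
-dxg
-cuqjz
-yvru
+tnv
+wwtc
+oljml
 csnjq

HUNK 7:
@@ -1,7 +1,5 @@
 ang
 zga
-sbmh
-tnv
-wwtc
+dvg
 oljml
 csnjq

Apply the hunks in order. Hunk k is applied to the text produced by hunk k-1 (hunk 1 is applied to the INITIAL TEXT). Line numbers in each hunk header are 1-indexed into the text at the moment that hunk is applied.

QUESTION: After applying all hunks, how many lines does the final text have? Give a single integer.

Answer: 9

Derivation:
Hunk 1: at line 5 remove [usytt] add [exqy,hbgt,kvv] -> 11 lines: ang zga sbmh dxg cuqjz duqro exqy hbgt kvv qutf bujt
Hunk 2: at line 4 remove [duqro,exqy] add [xzy,wyepe,ote] -> 12 lines: ang zga sbmh dxg cuqjz xzy wyepe ote hbgt kvv qutf bujt
Hunk 3: at line 5 remove [xzy] add [tszr] -> 12 lines: ang zga sbmh dxg cuqjz tszr wyepe ote hbgt kvv qutf bujt
Hunk 4: at line 4 remove [tszr,wyepe,ote] add [dlbd] -> 10 lines: ang zga sbmh dxg cuqjz dlbd hbgt kvv qutf bujt
Hunk 5: at line 4 remove [dlbd] add [yvru,csnjq] -> 11 lines: ang zga sbmh dxg cuqjz yvru csnjq hbgt kvv qutf bujt
Hunk 6: at line 3 remove [dxg,cuqjz,yvru] add [tnv,wwtc,oljml] -> 11 lines: ang zga sbmh tnv wwtc oljml csnjq hbgt kvv qutf bujt
Hunk 7: at line 1 remove [sbmh,tnv,wwtc] add [dvg] -> 9 lines: ang zga dvg oljml csnjq hbgt kvv qutf bujt
Final line count: 9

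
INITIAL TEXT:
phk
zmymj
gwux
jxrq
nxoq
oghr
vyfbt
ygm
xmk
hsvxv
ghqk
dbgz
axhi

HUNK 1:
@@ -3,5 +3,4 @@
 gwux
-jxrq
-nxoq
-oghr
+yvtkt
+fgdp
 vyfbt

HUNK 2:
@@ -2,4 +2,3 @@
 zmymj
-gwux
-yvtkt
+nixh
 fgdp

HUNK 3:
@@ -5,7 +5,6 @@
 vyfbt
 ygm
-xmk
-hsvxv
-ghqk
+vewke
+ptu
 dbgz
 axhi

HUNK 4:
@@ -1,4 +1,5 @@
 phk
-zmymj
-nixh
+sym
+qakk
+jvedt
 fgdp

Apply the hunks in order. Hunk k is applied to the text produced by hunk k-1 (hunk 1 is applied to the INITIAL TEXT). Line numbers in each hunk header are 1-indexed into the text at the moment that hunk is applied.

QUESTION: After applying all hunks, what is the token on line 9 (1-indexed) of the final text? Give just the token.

Hunk 1: at line 3 remove [jxrq,nxoq,oghr] add [yvtkt,fgdp] -> 12 lines: phk zmymj gwux yvtkt fgdp vyfbt ygm xmk hsvxv ghqk dbgz axhi
Hunk 2: at line 2 remove [gwux,yvtkt] add [nixh] -> 11 lines: phk zmymj nixh fgdp vyfbt ygm xmk hsvxv ghqk dbgz axhi
Hunk 3: at line 5 remove [xmk,hsvxv,ghqk] add [vewke,ptu] -> 10 lines: phk zmymj nixh fgdp vyfbt ygm vewke ptu dbgz axhi
Hunk 4: at line 1 remove [zmymj,nixh] add [sym,qakk,jvedt] -> 11 lines: phk sym qakk jvedt fgdp vyfbt ygm vewke ptu dbgz axhi
Final line 9: ptu

Answer: ptu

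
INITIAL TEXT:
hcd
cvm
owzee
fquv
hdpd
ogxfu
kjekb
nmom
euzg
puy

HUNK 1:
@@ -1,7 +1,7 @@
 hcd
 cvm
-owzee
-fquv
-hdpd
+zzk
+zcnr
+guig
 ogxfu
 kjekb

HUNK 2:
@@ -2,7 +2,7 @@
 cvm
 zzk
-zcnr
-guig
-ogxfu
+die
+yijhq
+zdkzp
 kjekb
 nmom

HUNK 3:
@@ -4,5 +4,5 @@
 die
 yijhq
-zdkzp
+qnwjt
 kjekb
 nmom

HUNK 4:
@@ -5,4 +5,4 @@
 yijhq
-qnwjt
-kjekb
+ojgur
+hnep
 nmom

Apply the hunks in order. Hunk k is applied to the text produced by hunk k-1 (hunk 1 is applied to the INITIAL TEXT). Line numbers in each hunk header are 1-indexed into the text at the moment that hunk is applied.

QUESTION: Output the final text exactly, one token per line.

Hunk 1: at line 1 remove [owzee,fquv,hdpd] add [zzk,zcnr,guig] -> 10 lines: hcd cvm zzk zcnr guig ogxfu kjekb nmom euzg puy
Hunk 2: at line 2 remove [zcnr,guig,ogxfu] add [die,yijhq,zdkzp] -> 10 lines: hcd cvm zzk die yijhq zdkzp kjekb nmom euzg puy
Hunk 3: at line 4 remove [zdkzp] add [qnwjt] -> 10 lines: hcd cvm zzk die yijhq qnwjt kjekb nmom euzg puy
Hunk 4: at line 5 remove [qnwjt,kjekb] add [ojgur,hnep] -> 10 lines: hcd cvm zzk die yijhq ojgur hnep nmom euzg puy

Answer: hcd
cvm
zzk
die
yijhq
ojgur
hnep
nmom
euzg
puy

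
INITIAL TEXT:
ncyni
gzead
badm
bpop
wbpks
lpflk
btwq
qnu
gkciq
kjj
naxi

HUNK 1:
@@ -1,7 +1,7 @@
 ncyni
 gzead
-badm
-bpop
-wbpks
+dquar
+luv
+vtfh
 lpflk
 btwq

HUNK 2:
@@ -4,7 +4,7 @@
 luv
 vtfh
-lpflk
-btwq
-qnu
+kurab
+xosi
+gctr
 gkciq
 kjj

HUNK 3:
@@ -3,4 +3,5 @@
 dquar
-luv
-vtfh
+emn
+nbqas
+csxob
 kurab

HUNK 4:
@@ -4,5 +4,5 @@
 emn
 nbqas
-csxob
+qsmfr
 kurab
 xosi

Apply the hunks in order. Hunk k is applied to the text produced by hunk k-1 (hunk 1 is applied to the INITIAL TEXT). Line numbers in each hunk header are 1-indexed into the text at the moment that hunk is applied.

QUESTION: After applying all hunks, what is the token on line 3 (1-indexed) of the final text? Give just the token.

Hunk 1: at line 1 remove [badm,bpop,wbpks] add [dquar,luv,vtfh] -> 11 lines: ncyni gzead dquar luv vtfh lpflk btwq qnu gkciq kjj naxi
Hunk 2: at line 4 remove [lpflk,btwq,qnu] add [kurab,xosi,gctr] -> 11 lines: ncyni gzead dquar luv vtfh kurab xosi gctr gkciq kjj naxi
Hunk 3: at line 3 remove [luv,vtfh] add [emn,nbqas,csxob] -> 12 lines: ncyni gzead dquar emn nbqas csxob kurab xosi gctr gkciq kjj naxi
Hunk 4: at line 4 remove [csxob] add [qsmfr] -> 12 lines: ncyni gzead dquar emn nbqas qsmfr kurab xosi gctr gkciq kjj naxi
Final line 3: dquar

Answer: dquar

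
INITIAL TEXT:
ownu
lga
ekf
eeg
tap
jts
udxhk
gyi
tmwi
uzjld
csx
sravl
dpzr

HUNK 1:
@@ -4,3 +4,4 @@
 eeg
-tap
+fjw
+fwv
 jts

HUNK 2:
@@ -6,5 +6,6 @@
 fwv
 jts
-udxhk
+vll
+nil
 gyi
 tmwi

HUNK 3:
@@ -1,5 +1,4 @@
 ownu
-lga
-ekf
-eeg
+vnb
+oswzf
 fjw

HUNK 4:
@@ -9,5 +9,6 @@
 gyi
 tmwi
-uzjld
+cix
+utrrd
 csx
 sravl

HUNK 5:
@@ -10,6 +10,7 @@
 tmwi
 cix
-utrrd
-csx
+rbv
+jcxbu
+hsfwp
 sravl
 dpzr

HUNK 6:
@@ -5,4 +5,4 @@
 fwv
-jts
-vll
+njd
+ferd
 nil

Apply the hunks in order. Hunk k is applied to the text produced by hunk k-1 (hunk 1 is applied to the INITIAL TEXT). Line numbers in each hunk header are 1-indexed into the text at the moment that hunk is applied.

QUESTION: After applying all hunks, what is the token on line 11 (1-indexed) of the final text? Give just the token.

Hunk 1: at line 4 remove [tap] add [fjw,fwv] -> 14 lines: ownu lga ekf eeg fjw fwv jts udxhk gyi tmwi uzjld csx sravl dpzr
Hunk 2: at line 6 remove [udxhk] add [vll,nil] -> 15 lines: ownu lga ekf eeg fjw fwv jts vll nil gyi tmwi uzjld csx sravl dpzr
Hunk 3: at line 1 remove [lga,ekf,eeg] add [vnb,oswzf] -> 14 lines: ownu vnb oswzf fjw fwv jts vll nil gyi tmwi uzjld csx sravl dpzr
Hunk 4: at line 9 remove [uzjld] add [cix,utrrd] -> 15 lines: ownu vnb oswzf fjw fwv jts vll nil gyi tmwi cix utrrd csx sravl dpzr
Hunk 5: at line 10 remove [utrrd,csx] add [rbv,jcxbu,hsfwp] -> 16 lines: ownu vnb oswzf fjw fwv jts vll nil gyi tmwi cix rbv jcxbu hsfwp sravl dpzr
Hunk 6: at line 5 remove [jts,vll] add [njd,ferd] -> 16 lines: ownu vnb oswzf fjw fwv njd ferd nil gyi tmwi cix rbv jcxbu hsfwp sravl dpzr
Final line 11: cix

Answer: cix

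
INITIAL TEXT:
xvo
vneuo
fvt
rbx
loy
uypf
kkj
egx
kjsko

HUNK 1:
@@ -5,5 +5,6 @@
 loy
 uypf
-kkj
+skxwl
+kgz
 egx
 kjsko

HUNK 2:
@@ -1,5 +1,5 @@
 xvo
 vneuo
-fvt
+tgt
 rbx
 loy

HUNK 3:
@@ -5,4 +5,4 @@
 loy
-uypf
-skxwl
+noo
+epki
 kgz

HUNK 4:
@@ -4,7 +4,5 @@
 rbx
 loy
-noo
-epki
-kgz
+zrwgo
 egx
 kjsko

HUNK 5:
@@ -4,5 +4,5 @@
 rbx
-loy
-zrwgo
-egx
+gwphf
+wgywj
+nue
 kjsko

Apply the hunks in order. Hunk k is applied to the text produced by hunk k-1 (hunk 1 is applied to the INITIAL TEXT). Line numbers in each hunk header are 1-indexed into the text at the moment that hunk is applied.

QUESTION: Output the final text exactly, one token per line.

Hunk 1: at line 5 remove [kkj] add [skxwl,kgz] -> 10 lines: xvo vneuo fvt rbx loy uypf skxwl kgz egx kjsko
Hunk 2: at line 1 remove [fvt] add [tgt] -> 10 lines: xvo vneuo tgt rbx loy uypf skxwl kgz egx kjsko
Hunk 3: at line 5 remove [uypf,skxwl] add [noo,epki] -> 10 lines: xvo vneuo tgt rbx loy noo epki kgz egx kjsko
Hunk 4: at line 4 remove [noo,epki,kgz] add [zrwgo] -> 8 lines: xvo vneuo tgt rbx loy zrwgo egx kjsko
Hunk 5: at line 4 remove [loy,zrwgo,egx] add [gwphf,wgywj,nue] -> 8 lines: xvo vneuo tgt rbx gwphf wgywj nue kjsko

Answer: xvo
vneuo
tgt
rbx
gwphf
wgywj
nue
kjsko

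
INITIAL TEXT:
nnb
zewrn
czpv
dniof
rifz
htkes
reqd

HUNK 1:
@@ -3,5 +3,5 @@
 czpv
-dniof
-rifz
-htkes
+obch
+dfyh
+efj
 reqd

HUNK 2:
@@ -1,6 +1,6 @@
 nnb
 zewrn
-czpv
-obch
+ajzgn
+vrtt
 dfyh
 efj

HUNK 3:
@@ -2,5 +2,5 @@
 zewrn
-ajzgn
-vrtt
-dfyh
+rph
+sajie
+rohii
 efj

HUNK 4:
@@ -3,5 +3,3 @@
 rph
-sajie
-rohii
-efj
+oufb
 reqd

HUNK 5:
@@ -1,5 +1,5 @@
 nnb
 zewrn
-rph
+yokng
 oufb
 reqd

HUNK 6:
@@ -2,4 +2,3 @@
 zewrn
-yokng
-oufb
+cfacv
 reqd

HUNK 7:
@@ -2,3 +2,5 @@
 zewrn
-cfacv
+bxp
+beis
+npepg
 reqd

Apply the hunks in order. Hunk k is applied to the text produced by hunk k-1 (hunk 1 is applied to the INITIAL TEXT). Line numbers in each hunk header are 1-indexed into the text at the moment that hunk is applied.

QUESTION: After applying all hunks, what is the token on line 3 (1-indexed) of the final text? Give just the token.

Answer: bxp

Derivation:
Hunk 1: at line 3 remove [dniof,rifz,htkes] add [obch,dfyh,efj] -> 7 lines: nnb zewrn czpv obch dfyh efj reqd
Hunk 2: at line 1 remove [czpv,obch] add [ajzgn,vrtt] -> 7 lines: nnb zewrn ajzgn vrtt dfyh efj reqd
Hunk 3: at line 2 remove [ajzgn,vrtt,dfyh] add [rph,sajie,rohii] -> 7 lines: nnb zewrn rph sajie rohii efj reqd
Hunk 4: at line 3 remove [sajie,rohii,efj] add [oufb] -> 5 lines: nnb zewrn rph oufb reqd
Hunk 5: at line 1 remove [rph] add [yokng] -> 5 lines: nnb zewrn yokng oufb reqd
Hunk 6: at line 2 remove [yokng,oufb] add [cfacv] -> 4 lines: nnb zewrn cfacv reqd
Hunk 7: at line 2 remove [cfacv] add [bxp,beis,npepg] -> 6 lines: nnb zewrn bxp beis npepg reqd
Final line 3: bxp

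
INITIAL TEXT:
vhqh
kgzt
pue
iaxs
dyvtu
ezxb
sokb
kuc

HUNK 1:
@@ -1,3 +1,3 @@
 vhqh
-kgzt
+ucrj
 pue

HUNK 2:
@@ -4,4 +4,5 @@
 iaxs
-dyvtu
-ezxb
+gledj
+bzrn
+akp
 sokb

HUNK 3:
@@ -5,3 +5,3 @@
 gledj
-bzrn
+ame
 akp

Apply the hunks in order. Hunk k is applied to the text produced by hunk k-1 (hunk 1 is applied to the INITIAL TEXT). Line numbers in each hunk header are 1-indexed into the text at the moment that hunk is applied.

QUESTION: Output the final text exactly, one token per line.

Hunk 1: at line 1 remove [kgzt] add [ucrj] -> 8 lines: vhqh ucrj pue iaxs dyvtu ezxb sokb kuc
Hunk 2: at line 4 remove [dyvtu,ezxb] add [gledj,bzrn,akp] -> 9 lines: vhqh ucrj pue iaxs gledj bzrn akp sokb kuc
Hunk 3: at line 5 remove [bzrn] add [ame] -> 9 lines: vhqh ucrj pue iaxs gledj ame akp sokb kuc

Answer: vhqh
ucrj
pue
iaxs
gledj
ame
akp
sokb
kuc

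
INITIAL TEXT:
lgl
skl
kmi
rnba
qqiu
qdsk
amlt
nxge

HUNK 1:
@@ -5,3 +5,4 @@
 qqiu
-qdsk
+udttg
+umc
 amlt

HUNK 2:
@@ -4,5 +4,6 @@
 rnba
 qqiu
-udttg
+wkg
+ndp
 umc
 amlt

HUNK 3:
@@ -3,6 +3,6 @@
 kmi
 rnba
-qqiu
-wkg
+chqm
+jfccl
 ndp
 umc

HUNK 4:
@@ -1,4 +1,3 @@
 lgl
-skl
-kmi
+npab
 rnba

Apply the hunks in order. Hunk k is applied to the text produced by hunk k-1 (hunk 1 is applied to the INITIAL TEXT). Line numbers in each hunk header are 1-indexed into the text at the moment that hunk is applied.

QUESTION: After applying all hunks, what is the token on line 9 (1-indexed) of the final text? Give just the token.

Answer: nxge

Derivation:
Hunk 1: at line 5 remove [qdsk] add [udttg,umc] -> 9 lines: lgl skl kmi rnba qqiu udttg umc amlt nxge
Hunk 2: at line 4 remove [udttg] add [wkg,ndp] -> 10 lines: lgl skl kmi rnba qqiu wkg ndp umc amlt nxge
Hunk 3: at line 3 remove [qqiu,wkg] add [chqm,jfccl] -> 10 lines: lgl skl kmi rnba chqm jfccl ndp umc amlt nxge
Hunk 4: at line 1 remove [skl,kmi] add [npab] -> 9 lines: lgl npab rnba chqm jfccl ndp umc amlt nxge
Final line 9: nxge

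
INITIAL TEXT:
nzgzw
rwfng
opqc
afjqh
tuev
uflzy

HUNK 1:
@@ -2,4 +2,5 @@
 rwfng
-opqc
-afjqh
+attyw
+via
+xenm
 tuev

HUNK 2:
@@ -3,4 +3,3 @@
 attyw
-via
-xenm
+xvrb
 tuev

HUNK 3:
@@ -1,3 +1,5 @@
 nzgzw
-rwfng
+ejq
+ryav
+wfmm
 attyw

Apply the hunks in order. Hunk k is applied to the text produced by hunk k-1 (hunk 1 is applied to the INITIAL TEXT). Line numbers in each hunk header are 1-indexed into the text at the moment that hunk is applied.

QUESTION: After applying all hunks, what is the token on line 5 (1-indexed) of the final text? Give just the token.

Hunk 1: at line 2 remove [opqc,afjqh] add [attyw,via,xenm] -> 7 lines: nzgzw rwfng attyw via xenm tuev uflzy
Hunk 2: at line 3 remove [via,xenm] add [xvrb] -> 6 lines: nzgzw rwfng attyw xvrb tuev uflzy
Hunk 3: at line 1 remove [rwfng] add [ejq,ryav,wfmm] -> 8 lines: nzgzw ejq ryav wfmm attyw xvrb tuev uflzy
Final line 5: attyw

Answer: attyw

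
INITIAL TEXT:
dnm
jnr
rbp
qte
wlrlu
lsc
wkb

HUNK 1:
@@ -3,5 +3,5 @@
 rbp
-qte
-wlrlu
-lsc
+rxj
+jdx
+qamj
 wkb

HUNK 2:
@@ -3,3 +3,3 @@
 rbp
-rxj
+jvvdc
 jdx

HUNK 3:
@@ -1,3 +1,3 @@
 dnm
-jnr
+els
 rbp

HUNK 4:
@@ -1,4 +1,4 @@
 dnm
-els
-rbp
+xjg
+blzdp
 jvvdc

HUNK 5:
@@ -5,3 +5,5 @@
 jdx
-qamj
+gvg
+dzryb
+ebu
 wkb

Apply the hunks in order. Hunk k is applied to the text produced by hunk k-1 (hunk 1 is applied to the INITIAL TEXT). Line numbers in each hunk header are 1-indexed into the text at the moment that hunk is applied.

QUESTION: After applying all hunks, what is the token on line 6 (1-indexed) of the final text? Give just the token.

Hunk 1: at line 3 remove [qte,wlrlu,lsc] add [rxj,jdx,qamj] -> 7 lines: dnm jnr rbp rxj jdx qamj wkb
Hunk 2: at line 3 remove [rxj] add [jvvdc] -> 7 lines: dnm jnr rbp jvvdc jdx qamj wkb
Hunk 3: at line 1 remove [jnr] add [els] -> 7 lines: dnm els rbp jvvdc jdx qamj wkb
Hunk 4: at line 1 remove [els,rbp] add [xjg,blzdp] -> 7 lines: dnm xjg blzdp jvvdc jdx qamj wkb
Hunk 5: at line 5 remove [qamj] add [gvg,dzryb,ebu] -> 9 lines: dnm xjg blzdp jvvdc jdx gvg dzryb ebu wkb
Final line 6: gvg

Answer: gvg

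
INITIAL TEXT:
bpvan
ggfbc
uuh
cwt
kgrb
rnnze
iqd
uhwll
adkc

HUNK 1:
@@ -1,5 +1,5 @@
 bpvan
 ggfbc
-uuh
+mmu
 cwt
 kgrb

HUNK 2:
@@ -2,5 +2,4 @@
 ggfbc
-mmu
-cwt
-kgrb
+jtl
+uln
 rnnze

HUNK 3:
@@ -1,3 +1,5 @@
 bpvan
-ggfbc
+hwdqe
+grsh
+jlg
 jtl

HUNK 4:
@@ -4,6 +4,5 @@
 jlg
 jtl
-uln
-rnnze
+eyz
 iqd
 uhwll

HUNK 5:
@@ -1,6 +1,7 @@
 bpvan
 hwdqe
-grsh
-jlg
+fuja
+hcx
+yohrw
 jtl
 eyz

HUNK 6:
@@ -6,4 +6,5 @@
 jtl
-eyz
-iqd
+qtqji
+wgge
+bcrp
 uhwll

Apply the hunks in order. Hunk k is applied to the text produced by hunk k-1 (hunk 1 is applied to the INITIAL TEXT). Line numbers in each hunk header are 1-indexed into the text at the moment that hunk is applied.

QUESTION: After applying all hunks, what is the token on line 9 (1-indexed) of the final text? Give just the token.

Hunk 1: at line 1 remove [uuh] add [mmu] -> 9 lines: bpvan ggfbc mmu cwt kgrb rnnze iqd uhwll adkc
Hunk 2: at line 2 remove [mmu,cwt,kgrb] add [jtl,uln] -> 8 lines: bpvan ggfbc jtl uln rnnze iqd uhwll adkc
Hunk 3: at line 1 remove [ggfbc] add [hwdqe,grsh,jlg] -> 10 lines: bpvan hwdqe grsh jlg jtl uln rnnze iqd uhwll adkc
Hunk 4: at line 4 remove [uln,rnnze] add [eyz] -> 9 lines: bpvan hwdqe grsh jlg jtl eyz iqd uhwll adkc
Hunk 5: at line 1 remove [grsh,jlg] add [fuja,hcx,yohrw] -> 10 lines: bpvan hwdqe fuja hcx yohrw jtl eyz iqd uhwll adkc
Hunk 6: at line 6 remove [eyz,iqd] add [qtqji,wgge,bcrp] -> 11 lines: bpvan hwdqe fuja hcx yohrw jtl qtqji wgge bcrp uhwll adkc
Final line 9: bcrp

Answer: bcrp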